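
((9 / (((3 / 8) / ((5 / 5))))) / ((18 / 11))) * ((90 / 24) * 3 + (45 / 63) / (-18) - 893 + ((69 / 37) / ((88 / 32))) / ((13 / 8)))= -1175161985 / 90909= -12926.79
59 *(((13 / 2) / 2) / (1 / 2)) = 767 / 2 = 383.50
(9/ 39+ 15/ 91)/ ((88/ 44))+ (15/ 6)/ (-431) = 15061/ 78442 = 0.19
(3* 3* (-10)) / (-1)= 90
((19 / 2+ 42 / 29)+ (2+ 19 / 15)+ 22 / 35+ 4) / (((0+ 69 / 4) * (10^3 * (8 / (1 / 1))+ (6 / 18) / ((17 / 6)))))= 1950869 / 14287350105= 0.00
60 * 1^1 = 60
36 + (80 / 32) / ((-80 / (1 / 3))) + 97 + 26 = 15263 / 96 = 158.99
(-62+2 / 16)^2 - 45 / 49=3827.60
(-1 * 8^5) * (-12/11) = 393216/11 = 35746.91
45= 45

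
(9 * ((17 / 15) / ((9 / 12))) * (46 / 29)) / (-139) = -3128 / 20155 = -0.16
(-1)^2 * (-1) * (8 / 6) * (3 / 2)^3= -9 / 2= -4.50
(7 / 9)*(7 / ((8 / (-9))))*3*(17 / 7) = -357 / 8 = -44.62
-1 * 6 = -6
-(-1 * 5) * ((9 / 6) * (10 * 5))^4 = 158203125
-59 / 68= -0.87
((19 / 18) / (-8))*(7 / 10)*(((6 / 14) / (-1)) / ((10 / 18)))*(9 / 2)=513 / 1600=0.32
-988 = -988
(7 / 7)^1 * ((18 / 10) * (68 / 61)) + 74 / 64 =30869 / 9760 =3.16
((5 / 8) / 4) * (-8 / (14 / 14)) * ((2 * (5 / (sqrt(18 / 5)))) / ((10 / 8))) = -5 * sqrt(10) / 3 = -5.27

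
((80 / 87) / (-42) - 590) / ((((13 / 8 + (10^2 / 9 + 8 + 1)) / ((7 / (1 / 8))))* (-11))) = 13798016 / 99847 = 138.19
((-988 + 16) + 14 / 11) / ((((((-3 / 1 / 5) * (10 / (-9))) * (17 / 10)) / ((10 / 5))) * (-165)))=21356 / 2057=10.38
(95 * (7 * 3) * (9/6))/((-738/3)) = -1995/164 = -12.16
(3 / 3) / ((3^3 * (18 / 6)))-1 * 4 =-3.99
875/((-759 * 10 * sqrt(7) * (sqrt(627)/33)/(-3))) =25 * sqrt(4389)/9614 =0.17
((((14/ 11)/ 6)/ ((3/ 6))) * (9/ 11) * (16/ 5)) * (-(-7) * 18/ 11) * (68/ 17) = 338688/ 6655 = 50.89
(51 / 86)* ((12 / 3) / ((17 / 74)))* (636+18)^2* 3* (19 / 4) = 62933933.30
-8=-8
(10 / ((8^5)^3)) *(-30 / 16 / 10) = -15 / 281474976710656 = -0.00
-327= -327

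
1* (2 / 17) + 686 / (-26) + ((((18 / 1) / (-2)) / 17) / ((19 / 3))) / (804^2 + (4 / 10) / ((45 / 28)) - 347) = -16033096835370 / 610390074619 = -26.27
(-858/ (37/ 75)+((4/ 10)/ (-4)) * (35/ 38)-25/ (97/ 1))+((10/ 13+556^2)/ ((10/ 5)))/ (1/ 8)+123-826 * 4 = 4367263952777/ 3545932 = 1231626.54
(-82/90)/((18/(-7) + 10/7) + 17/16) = 4592/405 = 11.34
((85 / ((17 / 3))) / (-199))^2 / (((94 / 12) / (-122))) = -164700 / 1861247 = -0.09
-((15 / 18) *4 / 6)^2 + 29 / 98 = -101 / 7938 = -0.01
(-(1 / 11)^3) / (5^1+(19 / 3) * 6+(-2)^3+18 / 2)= -1 / 58564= -0.00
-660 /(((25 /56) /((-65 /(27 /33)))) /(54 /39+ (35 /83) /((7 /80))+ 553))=5451346208 /83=65678869.98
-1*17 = -17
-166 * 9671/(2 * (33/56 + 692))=-1158.97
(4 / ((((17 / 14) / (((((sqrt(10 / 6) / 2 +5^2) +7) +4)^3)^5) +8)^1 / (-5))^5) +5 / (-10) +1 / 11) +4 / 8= -1747811924772021972210279980562087353640130629730807740822128603248422041257876867012915227483483289940574578657274886860785999307657724831931357822398558388376370433376461522748838225792257158198628650452551420634045123420523903227769319040657425486949643610666050871304989975821021039930968690747216074855105442169635704063269 / 6015308718063493257450005234911083525493807242888081688555227730980878505579957367776179309931011674334224538566977452732163576100795756335952503579266084990647198157950148301996050479424541338082996084827303167469552309797473476036344881569738869649553457018629815496455887482220066171022766887197030183155869419349619148988416 - 24638526039483402215715143852994980340872955362455766784879055239272966735115487932034135592101920684806406783837488495266919297741592622856499927686592975353640136731321967031810742921353755334130695184560936549118836787683698840498279716802583740363559335949307750110970215161446466049760196640625 * sqrt(15) / 267014769090176369737660033509902500243865733437858739726350662774364280254792141680405686697931981282591643224741541758352431467542425263492209853483047096530859293232872350053091729377864938657803448367689238612817485342572508701897411291270368858733729448625258145261713755425251516824519126739924990374461533174255111372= -0.29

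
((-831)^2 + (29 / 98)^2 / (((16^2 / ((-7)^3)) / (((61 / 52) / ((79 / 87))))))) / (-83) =-20334354183597 / 2444029952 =-8320.01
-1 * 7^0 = -1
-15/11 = -1.36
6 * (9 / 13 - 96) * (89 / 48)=-110271 / 104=-1060.30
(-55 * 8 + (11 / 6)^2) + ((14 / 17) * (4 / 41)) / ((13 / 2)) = -142425827 / 326196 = -436.63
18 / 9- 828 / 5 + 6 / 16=-6529 / 40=-163.22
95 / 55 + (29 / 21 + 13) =3721 / 231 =16.11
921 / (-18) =-307 / 6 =-51.17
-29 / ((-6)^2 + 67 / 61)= -1769 / 2263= -0.78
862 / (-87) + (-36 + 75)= 2531 / 87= 29.09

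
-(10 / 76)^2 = -25 / 1444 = -0.02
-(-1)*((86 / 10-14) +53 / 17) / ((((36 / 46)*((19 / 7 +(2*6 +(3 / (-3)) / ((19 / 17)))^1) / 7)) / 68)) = -4154122 / 41355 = -100.45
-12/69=-4/23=-0.17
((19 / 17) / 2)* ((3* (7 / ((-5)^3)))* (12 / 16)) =-1197 / 17000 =-0.07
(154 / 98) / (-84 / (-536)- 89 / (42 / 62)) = -4422 / 369265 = -0.01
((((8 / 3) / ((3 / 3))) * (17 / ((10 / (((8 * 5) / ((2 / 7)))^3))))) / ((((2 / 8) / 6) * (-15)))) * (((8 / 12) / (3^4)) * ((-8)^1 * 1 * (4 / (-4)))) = -955351040 / 729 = -1310495.25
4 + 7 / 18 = 4.39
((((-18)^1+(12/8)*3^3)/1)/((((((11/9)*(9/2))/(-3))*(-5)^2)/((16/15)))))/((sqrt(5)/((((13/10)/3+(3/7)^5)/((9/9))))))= -5418744*sqrt(5)/115548125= -0.10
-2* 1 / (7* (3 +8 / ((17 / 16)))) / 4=-17 / 2506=-0.01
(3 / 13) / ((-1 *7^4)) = -3 / 31213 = -0.00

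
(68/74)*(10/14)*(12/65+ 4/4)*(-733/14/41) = -0.99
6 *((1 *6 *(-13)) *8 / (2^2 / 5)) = -4680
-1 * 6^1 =-6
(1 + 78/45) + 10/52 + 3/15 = 1219/390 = 3.13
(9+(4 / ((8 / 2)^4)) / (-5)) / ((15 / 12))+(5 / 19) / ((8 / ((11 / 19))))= 1042069 / 144400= 7.22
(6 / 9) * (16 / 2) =16 / 3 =5.33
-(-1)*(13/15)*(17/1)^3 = 63869/15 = 4257.93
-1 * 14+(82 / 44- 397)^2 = 75561473 / 484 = 156118.75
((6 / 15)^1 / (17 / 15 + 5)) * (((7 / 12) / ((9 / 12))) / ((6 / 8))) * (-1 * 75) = -350 / 69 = -5.07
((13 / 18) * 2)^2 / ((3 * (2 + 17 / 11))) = 143 / 729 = 0.20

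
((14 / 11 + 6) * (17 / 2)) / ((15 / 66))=272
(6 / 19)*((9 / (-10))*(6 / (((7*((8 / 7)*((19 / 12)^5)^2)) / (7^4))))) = -3010437727911936 / 582451294491095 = -5.17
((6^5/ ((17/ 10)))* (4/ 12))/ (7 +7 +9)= 25920/ 391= 66.29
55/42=1.31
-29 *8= -232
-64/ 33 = -1.94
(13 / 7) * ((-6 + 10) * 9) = 66.86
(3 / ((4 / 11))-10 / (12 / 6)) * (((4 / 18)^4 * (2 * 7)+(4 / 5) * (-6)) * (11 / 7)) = -5589298 / 229635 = -24.34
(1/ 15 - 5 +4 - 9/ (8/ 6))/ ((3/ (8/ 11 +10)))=-27199/ 990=-27.47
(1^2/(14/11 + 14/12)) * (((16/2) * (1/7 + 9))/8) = 4224/1127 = 3.75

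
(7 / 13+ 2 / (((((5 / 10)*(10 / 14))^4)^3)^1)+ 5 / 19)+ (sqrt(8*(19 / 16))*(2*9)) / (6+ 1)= 9*sqrt(38) / 7+ 28006841053239974 / 60302734375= 464445.26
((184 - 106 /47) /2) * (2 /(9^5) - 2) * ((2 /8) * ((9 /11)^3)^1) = -1042124 /41877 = -24.89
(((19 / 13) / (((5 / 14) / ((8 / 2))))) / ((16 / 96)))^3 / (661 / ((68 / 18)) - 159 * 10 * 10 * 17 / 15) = -8846216257536 / 166623500875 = -53.09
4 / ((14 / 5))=10 / 7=1.43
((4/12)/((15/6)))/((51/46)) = 92/765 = 0.12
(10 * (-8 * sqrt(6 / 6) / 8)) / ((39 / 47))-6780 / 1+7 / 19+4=-5029673 / 741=-6787.68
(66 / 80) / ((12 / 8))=11 / 20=0.55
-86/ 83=-1.04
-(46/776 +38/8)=-933/194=-4.81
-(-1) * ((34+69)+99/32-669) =-18013/32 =-562.91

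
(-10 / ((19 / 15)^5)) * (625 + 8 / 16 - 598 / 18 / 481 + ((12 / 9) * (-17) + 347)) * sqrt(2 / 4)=-266854078125 * sqrt(2) / 183231326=-2059.63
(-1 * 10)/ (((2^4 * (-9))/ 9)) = 5/ 8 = 0.62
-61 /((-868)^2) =-61 /753424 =-0.00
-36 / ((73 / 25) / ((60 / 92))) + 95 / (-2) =-186505 / 3358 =-55.54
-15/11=-1.36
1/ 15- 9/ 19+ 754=214774/ 285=753.59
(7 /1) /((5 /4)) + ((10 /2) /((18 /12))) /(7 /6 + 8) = 328 /55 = 5.96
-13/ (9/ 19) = -247/ 9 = -27.44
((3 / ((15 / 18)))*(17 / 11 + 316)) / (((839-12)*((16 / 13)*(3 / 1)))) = 136227 / 363880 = 0.37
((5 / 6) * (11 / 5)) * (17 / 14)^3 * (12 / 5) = 54043 / 6860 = 7.88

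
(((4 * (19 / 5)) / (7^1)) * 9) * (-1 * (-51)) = 34884 / 35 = 996.69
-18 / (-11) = 18 / 11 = 1.64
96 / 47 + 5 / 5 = 143 / 47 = 3.04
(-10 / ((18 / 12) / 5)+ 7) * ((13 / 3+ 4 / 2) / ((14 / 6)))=-71.48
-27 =-27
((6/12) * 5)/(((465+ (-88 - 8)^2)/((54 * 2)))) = 90/3227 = 0.03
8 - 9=-1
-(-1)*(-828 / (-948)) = 69 / 79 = 0.87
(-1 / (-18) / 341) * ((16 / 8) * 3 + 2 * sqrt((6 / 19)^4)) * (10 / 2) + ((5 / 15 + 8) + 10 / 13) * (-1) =-14558870 / 1600313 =-9.10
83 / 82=1.01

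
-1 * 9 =-9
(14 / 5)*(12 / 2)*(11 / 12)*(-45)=-693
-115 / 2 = -57.50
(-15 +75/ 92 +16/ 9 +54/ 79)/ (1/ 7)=-5367985/ 65412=-82.06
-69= -69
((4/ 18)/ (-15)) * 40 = -16/ 27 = -0.59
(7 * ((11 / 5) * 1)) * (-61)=-4697 / 5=-939.40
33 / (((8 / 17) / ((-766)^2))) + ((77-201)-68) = 82292145 / 2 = 41146072.50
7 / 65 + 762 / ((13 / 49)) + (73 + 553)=227387 / 65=3498.26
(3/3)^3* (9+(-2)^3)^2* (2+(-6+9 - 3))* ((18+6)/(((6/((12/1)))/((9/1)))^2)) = 15552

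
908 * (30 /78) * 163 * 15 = 11100300 /13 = 853869.23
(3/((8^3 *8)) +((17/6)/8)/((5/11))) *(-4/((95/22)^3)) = -63777527/1646160000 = -0.04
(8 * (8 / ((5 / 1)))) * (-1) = -64 / 5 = -12.80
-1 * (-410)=410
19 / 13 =1.46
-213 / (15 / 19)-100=-1849 / 5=-369.80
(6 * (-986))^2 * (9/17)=18528912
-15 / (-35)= 3 / 7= 0.43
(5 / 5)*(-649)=-649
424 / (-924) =-106 / 231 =-0.46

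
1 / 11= 0.09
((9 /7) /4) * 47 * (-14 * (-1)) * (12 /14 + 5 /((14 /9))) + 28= 24895 /28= 889.11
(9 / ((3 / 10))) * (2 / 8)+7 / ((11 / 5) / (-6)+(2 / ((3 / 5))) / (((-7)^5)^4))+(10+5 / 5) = -1037299461868959713 / 1755429858547463822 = -0.59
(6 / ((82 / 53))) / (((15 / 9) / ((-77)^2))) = 2828133 / 205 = 13795.77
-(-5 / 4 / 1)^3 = 125 / 64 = 1.95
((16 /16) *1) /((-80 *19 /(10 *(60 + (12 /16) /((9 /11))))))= -731 /1824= -0.40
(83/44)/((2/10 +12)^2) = 2075/163724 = 0.01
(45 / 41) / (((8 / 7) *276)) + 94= 2836649 / 30176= 94.00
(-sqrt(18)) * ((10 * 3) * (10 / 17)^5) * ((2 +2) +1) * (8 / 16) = -22500000 * sqrt(2) / 1419857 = -22.41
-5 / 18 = -0.28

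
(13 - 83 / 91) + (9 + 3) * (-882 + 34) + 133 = -912813 / 91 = -10030.91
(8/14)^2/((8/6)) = 0.24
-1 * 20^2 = -400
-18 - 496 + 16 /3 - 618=-1126.67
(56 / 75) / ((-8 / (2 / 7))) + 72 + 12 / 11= 60278 / 825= 73.06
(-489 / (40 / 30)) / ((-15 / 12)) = 1467 / 5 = 293.40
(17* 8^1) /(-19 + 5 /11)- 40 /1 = -142 /3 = -47.33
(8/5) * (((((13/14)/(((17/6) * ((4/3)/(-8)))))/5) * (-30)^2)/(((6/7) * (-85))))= 11232/1445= 7.77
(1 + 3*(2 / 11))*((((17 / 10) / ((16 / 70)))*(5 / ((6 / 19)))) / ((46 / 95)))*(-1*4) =-18257575 / 12144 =-1503.42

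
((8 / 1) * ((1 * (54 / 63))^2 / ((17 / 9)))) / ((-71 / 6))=-15552 / 59143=-0.26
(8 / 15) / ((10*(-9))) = -4 / 675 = -0.01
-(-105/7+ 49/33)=446/33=13.52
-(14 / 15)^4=-38416 / 50625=-0.76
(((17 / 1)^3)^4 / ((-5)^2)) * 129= 75158268602639169 / 25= 3006330744105566.76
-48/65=-0.74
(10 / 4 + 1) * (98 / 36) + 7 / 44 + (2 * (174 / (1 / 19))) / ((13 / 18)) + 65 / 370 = 872850505 / 95238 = 9164.94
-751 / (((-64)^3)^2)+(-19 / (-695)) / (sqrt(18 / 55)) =0.05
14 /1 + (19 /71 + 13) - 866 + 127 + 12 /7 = -352879 /497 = -710.02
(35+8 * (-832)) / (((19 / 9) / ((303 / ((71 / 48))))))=-866662416 / 1349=-642448.05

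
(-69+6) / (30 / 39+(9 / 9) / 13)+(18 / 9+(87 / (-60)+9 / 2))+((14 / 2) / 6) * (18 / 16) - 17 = -74881 / 880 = -85.09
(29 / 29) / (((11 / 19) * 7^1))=19 / 77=0.25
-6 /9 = -2 /3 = -0.67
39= 39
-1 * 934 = -934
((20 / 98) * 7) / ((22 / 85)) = 425 / 77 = 5.52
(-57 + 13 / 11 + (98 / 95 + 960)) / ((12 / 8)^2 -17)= -3783792 / 61655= -61.37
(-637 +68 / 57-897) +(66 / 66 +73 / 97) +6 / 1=-8432026 / 5529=-1525.05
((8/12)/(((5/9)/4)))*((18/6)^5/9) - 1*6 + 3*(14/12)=1271/10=127.10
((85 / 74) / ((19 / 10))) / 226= 425 / 158878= 0.00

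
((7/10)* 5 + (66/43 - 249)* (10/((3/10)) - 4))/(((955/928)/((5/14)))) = -144761272/57491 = -2517.98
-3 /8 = -0.38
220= 220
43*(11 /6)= 473 /6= 78.83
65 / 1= 65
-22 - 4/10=-112/5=-22.40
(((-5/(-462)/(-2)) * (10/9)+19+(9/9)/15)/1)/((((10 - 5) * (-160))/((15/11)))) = -396271/12196800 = -0.03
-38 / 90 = -19 / 45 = -0.42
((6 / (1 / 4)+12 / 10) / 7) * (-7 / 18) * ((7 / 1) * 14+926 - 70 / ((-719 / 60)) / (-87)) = -1433.51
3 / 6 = 1 / 2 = 0.50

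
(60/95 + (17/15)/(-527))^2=30924721/78057225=0.40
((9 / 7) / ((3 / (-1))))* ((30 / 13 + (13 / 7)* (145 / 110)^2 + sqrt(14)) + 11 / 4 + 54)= -4114899 / 154154 - 3* sqrt(14) / 7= -28.30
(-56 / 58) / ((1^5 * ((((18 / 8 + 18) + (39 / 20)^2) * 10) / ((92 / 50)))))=-10304 / 1395045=-0.01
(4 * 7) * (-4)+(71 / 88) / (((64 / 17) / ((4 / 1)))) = -156489 / 1408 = -111.14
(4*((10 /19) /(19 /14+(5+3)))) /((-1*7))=-80 /2489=-0.03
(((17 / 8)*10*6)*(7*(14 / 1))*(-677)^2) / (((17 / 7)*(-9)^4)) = 786034235 / 2187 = 359412.09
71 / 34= 2.09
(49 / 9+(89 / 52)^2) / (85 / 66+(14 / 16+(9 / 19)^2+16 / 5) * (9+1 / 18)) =4046151175 / 19434496211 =0.21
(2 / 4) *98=49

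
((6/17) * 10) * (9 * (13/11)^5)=200498220/2737867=73.23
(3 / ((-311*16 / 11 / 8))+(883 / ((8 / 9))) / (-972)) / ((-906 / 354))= 17043271 / 40574304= 0.42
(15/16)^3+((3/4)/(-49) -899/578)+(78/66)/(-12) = -1617770305/1914114048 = -0.85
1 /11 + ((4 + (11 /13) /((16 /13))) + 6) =10.78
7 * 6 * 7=294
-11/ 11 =-1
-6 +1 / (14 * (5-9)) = -337 / 56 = -6.02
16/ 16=1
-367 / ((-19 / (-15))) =-5505 / 19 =-289.74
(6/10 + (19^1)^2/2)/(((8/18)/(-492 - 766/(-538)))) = -430179507/2152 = -199897.54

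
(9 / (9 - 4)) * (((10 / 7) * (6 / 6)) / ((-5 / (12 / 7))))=-216 / 245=-0.88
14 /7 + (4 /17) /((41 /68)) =98 /41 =2.39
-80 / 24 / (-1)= 10 / 3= 3.33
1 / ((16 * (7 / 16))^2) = 1 / 49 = 0.02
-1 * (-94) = 94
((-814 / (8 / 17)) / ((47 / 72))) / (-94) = 62271 / 2209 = 28.19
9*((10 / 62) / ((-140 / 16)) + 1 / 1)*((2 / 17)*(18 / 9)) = 7668 / 3689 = 2.08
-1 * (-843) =843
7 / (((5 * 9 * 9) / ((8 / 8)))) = 7 / 405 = 0.02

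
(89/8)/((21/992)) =11036/21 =525.52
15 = 15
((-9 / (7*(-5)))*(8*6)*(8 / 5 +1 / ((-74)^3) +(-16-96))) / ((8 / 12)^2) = -54355127679 / 17728550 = -3065.97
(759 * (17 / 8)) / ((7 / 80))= 129030 / 7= 18432.86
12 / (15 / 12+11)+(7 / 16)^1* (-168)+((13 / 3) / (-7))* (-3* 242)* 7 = 301201 / 98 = 3073.48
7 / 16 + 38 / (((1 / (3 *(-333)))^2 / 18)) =10922122951 / 16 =682632684.44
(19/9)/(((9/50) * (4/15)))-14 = 1619/54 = 29.98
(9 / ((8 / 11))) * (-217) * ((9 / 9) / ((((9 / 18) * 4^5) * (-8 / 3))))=64449 / 32768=1.97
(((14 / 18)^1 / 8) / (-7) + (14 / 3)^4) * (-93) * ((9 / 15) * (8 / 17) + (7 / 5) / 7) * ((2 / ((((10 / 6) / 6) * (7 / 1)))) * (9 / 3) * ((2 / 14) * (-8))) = 1562409796 / 20825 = 75025.68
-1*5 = -5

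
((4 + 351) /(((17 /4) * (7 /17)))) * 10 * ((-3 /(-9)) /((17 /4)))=56800 /357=159.10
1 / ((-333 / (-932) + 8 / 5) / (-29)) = -135140 / 9121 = -14.82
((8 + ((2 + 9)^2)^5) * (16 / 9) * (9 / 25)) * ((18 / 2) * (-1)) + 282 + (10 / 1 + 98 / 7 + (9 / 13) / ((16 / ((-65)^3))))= -59759830929861 / 400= -149399577324.65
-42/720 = -0.06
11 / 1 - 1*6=5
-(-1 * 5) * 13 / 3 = 21.67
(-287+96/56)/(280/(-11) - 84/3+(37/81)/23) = 40924521/7665259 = 5.34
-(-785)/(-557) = -785/557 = -1.41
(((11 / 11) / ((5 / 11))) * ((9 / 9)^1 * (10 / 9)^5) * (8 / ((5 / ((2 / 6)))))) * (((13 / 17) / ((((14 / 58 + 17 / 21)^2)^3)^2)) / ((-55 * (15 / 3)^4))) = -190992829181951487225406725399 / 7839866231326559436800000000000000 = -0.00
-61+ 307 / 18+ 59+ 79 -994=-16199 / 18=-899.94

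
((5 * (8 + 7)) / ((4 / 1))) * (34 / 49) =1275 / 98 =13.01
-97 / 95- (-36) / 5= 587 / 95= 6.18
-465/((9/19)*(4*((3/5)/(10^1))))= -4090.28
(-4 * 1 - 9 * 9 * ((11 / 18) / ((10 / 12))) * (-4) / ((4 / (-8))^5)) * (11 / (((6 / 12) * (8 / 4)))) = -83679.20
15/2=7.50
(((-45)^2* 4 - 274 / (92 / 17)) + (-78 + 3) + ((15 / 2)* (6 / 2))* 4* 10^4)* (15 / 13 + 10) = 6056189045 / 598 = 10127406.43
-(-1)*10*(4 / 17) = 40 / 17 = 2.35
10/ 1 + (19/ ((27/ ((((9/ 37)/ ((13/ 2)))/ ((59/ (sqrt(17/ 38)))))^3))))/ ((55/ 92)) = 84456* sqrt(646)/ 23884027056716255 + 10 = 10.00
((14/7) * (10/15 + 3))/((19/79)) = 1738/57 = 30.49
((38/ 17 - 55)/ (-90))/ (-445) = -299/ 226950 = -0.00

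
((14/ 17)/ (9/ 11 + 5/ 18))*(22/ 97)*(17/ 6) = 1452/ 3007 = 0.48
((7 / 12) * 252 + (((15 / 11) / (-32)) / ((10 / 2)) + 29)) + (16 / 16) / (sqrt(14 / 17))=sqrt(238) / 14 + 61949 / 352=177.09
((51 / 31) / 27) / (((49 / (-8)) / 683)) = -92888 / 13671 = -6.79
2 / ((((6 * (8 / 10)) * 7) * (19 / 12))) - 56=-7443 / 133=-55.96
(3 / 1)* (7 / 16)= 1.31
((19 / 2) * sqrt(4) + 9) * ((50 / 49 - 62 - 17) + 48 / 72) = -45460 / 21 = -2164.76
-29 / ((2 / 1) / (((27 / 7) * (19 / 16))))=-14877 / 224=-66.42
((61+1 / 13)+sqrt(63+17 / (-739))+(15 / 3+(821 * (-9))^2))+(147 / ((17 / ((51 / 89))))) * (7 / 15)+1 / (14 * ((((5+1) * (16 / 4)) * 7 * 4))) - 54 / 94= 2 * sqrt(8598265) / 739+139659474155483927 / 2557988160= 54597396.75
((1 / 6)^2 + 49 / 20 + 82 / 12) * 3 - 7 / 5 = 398 / 15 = 26.53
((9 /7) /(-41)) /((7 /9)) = -81 /2009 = -0.04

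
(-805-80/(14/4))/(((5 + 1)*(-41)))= 5795/1722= 3.37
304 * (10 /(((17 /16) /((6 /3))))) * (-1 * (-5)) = 486400 /17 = 28611.76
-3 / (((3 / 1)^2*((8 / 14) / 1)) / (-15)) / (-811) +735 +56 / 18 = 21549577 / 29196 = 738.10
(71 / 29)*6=426 / 29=14.69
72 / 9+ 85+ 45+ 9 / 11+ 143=3100 / 11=281.82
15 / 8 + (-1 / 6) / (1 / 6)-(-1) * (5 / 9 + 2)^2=4799 / 648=7.41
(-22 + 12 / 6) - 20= -40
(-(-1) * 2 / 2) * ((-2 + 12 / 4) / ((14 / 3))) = 3 / 14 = 0.21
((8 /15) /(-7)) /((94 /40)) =-32 /987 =-0.03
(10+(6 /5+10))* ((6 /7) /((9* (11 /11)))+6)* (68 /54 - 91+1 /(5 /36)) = -151188224 /14175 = -10665.84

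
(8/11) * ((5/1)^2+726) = 546.18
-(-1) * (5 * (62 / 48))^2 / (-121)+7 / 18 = 0.04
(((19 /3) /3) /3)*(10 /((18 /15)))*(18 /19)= 50 /9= 5.56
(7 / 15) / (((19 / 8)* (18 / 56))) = 0.61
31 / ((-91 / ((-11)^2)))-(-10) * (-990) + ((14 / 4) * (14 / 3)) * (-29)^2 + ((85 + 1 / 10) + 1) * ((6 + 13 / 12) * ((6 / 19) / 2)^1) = 161477933 / 41496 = 3891.41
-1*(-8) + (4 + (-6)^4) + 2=1310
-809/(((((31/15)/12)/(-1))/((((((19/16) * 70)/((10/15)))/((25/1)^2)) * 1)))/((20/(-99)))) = -322791/1705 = -189.32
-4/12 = -0.33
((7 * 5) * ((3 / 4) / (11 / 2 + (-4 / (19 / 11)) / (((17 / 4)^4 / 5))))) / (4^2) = 7934495 / 26427808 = 0.30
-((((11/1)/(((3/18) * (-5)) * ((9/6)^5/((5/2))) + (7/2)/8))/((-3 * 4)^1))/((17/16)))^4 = -3930163511296/136326383940321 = -0.03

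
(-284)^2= 80656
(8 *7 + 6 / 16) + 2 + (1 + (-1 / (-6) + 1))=1453 / 24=60.54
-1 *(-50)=50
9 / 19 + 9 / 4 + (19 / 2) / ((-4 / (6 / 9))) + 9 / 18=187 / 114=1.64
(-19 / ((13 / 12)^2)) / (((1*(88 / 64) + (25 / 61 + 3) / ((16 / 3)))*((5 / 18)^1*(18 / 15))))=-4005504 / 166127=-24.11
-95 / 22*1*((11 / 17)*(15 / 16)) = -1425 / 544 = -2.62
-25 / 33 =-0.76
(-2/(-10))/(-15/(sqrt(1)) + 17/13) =-13/890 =-0.01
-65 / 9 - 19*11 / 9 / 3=-404 / 27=-14.96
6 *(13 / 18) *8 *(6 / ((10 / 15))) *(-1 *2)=-624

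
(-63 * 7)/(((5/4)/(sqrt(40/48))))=-294 * sqrt(30)/5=-322.06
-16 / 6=-8 / 3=-2.67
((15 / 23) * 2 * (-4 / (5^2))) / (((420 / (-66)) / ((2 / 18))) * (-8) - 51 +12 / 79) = -6952 / 13568965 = -0.00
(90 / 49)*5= 450 / 49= 9.18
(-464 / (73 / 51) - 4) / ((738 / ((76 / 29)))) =-910328 / 781173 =-1.17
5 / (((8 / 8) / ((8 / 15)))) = 8 / 3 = 2.67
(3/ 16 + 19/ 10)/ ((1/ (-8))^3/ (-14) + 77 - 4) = 74816/ 2616325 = 0.03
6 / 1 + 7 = 13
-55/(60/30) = -55/2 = -27.50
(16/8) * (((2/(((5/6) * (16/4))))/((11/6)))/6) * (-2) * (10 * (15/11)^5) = -18225000/1771561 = -10.29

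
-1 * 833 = -833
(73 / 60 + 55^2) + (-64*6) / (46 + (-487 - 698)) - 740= 156263087 / 68340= 2286.55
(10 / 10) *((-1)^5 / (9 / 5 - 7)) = 5 / 26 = 0.19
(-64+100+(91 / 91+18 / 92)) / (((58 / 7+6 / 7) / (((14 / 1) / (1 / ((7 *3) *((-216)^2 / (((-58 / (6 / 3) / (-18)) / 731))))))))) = 25319607017.48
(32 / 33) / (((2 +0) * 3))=16 / 99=0.16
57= 57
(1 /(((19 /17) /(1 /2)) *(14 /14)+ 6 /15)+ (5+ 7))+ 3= 3445 /224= 15.38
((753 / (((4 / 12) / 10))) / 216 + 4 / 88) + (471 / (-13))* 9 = -380005 / 1716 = -221.45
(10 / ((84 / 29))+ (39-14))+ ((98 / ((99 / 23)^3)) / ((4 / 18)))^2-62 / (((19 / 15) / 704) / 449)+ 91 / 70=-119589884999006566723 / 7729435794465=-15472007.04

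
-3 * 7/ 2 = -21/ 2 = -10.50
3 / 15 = 1 / 5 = 0.20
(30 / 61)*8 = 240 / 61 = 3.93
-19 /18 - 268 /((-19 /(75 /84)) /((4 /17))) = 77641 /40698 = 1.91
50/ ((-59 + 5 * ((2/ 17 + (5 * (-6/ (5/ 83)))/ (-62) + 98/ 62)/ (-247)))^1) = -6508450/ 7705611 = -0.84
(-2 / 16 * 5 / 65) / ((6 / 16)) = -1 / 39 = -0.03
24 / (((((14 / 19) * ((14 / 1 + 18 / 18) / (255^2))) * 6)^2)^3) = 1284842645656176828020671875 / 60236288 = 21330043538807982789.72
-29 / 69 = -0.42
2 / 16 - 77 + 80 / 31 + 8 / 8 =-18177 / 248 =-73.29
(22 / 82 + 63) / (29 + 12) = 2594 / 1681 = 1.54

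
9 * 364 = 3276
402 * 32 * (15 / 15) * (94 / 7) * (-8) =-9673728 / 7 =-1381961.14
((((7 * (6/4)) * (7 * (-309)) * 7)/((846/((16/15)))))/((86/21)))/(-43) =1.14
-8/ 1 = -8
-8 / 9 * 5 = -40 / 9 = -4.44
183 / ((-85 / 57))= -10431 / 85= -122.72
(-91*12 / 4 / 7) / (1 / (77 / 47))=-3003 / 47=-63.89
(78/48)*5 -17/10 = 257/40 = 6.42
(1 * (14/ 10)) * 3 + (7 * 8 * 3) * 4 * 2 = 6741/ 5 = 1348.20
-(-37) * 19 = 703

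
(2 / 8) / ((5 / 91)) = 91 / 20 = 4.55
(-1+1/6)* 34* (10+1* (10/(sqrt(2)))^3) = -21250* sqrt(2)/3-850/3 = -10300.68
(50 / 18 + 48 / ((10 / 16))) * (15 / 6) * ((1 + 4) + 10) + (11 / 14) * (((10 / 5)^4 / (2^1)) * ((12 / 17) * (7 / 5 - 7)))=1509253 / 510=2959.32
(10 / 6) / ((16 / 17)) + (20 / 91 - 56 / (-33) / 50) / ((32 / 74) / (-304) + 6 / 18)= 532935803 / 210210000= 2.54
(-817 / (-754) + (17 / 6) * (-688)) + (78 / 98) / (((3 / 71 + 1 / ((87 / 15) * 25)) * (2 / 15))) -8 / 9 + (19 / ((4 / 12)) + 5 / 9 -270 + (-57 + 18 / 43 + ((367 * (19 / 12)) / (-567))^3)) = -2710097823104516751059 / 1291883173808939712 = -2097.79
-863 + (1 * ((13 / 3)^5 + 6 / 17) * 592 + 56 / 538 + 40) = 1004488099843 / 1111239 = 903935.25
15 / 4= 3.75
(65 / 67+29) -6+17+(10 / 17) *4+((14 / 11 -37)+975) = 12310943 / 12529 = 982.60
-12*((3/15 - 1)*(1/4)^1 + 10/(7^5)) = 201084/84035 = 2.39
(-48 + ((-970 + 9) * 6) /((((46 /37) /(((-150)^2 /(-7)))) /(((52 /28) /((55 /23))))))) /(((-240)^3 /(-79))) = 41081498551 /620928000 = 66.16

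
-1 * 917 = -917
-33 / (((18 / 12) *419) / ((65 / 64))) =-715 / 13408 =-0.05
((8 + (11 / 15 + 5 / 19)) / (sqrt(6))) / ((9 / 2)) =2564 * sqrt(6) / 7695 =0.82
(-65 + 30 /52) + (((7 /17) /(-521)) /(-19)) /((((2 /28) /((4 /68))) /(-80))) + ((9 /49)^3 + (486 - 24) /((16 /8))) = 1457721639750743 /8750860386814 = 166.58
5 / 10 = 1 / 2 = 0.50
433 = 433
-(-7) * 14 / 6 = 49 / 3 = 16.33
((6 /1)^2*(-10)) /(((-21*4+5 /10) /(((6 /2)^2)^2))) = 58320 /167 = 349.22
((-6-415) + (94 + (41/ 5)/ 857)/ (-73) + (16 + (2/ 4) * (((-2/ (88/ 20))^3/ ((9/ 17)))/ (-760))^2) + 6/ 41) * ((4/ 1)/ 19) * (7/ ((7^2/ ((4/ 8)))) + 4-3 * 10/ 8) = -4933954395884679754789/ 179525826991134138240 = -27.48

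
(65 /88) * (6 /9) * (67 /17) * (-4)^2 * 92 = 1602640 /561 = 2856.76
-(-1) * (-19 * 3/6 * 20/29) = -190/29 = -6.55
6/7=0.86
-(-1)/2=1/2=0.50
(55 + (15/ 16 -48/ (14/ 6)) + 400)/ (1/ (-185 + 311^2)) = 588398987/ 14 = 42028499.07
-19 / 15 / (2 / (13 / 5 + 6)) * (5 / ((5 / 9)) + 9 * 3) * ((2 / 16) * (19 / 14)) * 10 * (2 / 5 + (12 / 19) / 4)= -129903 / 700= -185.58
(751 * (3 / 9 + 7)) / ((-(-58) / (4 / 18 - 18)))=-1321760 / 783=-1688.07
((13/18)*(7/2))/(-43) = -91/1548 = -0.06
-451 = -451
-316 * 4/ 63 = -1264/ 63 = -20.06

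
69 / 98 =0.70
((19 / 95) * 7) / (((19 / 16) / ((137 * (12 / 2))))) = 969.09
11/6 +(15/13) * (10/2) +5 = 983/78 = 12.60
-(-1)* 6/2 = 3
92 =92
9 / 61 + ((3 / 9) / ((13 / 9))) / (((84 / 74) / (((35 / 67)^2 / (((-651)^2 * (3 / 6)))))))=31798027084 / 215519578911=0.15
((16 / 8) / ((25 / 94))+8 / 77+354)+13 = 721151 / 1925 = 374.62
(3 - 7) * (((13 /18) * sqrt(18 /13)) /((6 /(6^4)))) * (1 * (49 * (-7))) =49392 * sqrt(26) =251850.77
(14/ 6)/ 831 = 7/ 2493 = 0.00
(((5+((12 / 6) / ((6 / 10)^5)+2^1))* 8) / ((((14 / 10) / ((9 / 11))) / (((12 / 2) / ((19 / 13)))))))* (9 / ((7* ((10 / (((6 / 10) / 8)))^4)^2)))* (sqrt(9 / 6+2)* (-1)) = -678164643* sqrt(14) / 167788544000000000000000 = -0.00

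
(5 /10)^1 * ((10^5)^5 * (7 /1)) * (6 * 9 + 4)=2030000000000000000000000000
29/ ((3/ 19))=551/ 3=183.67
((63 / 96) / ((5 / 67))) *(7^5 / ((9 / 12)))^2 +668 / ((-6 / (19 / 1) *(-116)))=640324312919 / 145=4416029744.27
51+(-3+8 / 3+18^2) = 1124 / 3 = 374.67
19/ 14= 1.36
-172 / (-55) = 172 / 55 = 3.13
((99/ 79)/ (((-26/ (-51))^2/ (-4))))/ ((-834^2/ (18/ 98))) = 257499/ 50559115516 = 0.00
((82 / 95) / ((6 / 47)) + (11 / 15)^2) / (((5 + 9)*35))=15602 / 1047375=0.01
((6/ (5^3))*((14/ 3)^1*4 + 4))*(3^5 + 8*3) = 36312/ 125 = 290.50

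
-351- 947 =-1298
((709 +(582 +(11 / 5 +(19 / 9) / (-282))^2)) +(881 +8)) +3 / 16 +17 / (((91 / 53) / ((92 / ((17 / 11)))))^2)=2051224689038408207 / 90680716198800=22620.30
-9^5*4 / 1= -236196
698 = 698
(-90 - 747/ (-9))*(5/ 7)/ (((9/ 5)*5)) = -5/ 9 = -0.56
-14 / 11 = -1.27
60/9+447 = 1361/3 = 453.67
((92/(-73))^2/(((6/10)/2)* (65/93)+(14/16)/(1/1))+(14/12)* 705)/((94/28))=16536151023/67374547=245.44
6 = 6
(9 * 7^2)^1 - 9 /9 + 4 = 444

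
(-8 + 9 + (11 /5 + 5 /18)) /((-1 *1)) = -313 /90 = -3.48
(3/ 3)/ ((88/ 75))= 75/ 88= 0.85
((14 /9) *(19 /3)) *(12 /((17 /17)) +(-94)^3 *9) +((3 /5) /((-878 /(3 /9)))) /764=-2223021350473289 /30185640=-73644996.44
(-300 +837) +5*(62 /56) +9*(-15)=11411 /28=407.54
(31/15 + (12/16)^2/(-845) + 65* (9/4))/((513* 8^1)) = 6015697/166458240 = 0.04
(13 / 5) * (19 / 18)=247 / 90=2.74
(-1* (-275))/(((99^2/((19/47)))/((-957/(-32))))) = 13775/40608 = 0.34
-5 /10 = -1 /2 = -0.50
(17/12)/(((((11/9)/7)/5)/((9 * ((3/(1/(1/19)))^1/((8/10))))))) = 240975/3344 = 72.06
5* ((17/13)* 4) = 340/13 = 26.15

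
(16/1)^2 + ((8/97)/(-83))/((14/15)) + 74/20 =146358529/563570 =259.70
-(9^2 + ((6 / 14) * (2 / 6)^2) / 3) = -5104 / 63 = -81.02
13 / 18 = 0.72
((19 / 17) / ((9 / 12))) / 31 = 76 / 1581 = 0.05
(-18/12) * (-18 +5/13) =26.42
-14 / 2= -7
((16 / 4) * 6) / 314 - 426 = -66870 / 157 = -425.92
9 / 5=1.80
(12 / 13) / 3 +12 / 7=184 / 91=2.02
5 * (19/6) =95/6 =15.83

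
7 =7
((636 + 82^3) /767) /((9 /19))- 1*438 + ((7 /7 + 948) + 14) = 239189 /117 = 2044.35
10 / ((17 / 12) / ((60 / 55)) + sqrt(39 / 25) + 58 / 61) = 43390764000 / 6751264441 - 3857932800 * sqrt(39) / 6751264441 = 2.86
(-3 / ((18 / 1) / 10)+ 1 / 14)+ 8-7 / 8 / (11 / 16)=2371 / 462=5.13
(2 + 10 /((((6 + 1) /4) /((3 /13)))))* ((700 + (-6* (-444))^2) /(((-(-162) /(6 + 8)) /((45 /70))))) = 1071736996 /819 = 1308592.18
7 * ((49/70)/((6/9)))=147/20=7.35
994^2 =988036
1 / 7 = 0.14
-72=-72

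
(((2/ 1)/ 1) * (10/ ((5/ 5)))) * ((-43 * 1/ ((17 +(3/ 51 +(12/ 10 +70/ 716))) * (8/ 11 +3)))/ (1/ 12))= -104679200/ 694007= -150.83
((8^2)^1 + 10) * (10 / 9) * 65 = 48100 / 9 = 5344.44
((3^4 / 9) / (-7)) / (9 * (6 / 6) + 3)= -3 / 28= -0.11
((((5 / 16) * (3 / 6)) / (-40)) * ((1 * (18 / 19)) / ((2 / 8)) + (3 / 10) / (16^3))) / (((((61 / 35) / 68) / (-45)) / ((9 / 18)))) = 15792842835 / 1215299584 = 13.00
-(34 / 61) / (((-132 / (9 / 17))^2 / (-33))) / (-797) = -0.00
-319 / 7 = -45.57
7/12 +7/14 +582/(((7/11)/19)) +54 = 1464283/84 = 17431.94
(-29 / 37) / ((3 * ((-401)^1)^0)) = -29 / 111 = -0.26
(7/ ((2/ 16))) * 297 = 16632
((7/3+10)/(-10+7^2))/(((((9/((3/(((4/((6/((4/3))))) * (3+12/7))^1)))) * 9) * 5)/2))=259/231660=0.00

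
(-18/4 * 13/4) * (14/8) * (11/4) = -9009/128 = -70.38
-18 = -18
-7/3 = -2.33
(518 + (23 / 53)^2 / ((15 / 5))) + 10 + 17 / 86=382841969 / 724722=528.26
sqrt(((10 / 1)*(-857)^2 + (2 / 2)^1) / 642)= sqrt(4715163222) / 642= 106.96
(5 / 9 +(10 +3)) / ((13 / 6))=244 / 39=6.26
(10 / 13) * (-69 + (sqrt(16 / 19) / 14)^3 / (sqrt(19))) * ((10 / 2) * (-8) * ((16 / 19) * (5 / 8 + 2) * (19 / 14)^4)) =24349770150 / 1529437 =15920.74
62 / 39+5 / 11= 877 / 429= 2.04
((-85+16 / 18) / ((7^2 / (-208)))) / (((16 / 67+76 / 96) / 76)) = 6414127616 / 243579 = 26332.84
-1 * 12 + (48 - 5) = 31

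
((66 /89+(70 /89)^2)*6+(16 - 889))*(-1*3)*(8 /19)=164409336 /150499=1092.43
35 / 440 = 7 / 88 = 0.08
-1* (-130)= 130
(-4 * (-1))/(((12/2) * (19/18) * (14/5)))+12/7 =258/133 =1.94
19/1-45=-26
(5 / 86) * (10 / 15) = 5 / 129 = 0.04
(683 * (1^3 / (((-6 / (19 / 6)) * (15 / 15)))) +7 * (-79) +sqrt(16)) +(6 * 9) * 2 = -28853 / 36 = -801.47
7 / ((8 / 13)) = 91 / 8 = 11.38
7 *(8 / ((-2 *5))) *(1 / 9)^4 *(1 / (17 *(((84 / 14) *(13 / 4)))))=-56 / 21749715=-0.00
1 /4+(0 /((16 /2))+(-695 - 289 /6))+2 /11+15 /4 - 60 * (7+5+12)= -143813 /66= -2178.98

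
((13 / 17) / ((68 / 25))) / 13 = 25 / 1156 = 0.02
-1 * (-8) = 8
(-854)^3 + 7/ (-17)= -10588209695/ 17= -622835864.41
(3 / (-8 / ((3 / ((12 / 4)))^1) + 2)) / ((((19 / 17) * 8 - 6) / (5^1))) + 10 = 183 / 20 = 9.15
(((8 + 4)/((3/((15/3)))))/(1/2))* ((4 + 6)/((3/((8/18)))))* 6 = 3200/9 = 355.56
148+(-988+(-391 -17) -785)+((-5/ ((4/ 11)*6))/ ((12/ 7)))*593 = -813809/ 288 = -2825.73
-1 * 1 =-1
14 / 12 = 7 / 6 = 1.17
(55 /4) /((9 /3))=55 /12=4.58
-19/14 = -1.36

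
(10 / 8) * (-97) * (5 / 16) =-2425 / 64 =-37.89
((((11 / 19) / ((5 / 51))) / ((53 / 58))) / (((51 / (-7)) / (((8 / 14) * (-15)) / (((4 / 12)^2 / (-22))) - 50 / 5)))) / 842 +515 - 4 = 215883439 / 423947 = 509.22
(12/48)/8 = 1/32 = 0.03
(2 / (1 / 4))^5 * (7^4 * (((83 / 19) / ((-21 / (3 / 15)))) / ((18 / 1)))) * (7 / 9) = -3265052672 / 23085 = -141436.11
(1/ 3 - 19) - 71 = -269/ 3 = -89.67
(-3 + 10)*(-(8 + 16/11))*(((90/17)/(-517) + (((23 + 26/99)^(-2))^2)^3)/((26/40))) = 6820118014962351917232131024931160095917280/6541291563180037549549517198985201917607791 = 1.04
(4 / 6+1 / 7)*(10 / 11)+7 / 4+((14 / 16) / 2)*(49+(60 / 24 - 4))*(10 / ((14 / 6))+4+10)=353417 / 924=382.49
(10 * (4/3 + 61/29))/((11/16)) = 47840/957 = 49.99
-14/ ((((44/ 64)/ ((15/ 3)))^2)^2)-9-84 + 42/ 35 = -2873920219/ 73205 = -39258.52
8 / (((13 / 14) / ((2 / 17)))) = 224 / 221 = 1.01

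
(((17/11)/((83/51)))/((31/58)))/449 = 50286/12708047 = 0.00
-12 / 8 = -3 / 2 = -1.50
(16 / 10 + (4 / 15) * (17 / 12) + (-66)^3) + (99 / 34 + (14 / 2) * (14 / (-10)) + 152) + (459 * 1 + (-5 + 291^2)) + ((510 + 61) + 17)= -308487643 / 1530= -201625.91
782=782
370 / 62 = 185 / 31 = 5.97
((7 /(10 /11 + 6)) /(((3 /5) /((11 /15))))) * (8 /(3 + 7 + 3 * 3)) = 1694 /3249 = 0.52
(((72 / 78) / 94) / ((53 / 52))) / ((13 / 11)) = 264 / 32383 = 0.01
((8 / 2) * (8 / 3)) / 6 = 16 / 9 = 1.78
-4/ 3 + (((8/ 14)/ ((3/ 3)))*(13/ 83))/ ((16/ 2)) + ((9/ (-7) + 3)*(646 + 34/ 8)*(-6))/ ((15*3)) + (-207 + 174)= -3188831/ 17430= -182.95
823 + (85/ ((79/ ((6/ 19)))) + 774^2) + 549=901272958/ 1501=600448.34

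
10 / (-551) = -10 / 551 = -0.02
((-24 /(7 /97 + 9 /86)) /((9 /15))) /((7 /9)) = -600624 /2065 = -290.86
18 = 18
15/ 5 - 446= -443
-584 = -584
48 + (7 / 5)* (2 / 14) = 241 / 5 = 48.20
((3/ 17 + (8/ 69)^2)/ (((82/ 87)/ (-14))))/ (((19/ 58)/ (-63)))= 542.50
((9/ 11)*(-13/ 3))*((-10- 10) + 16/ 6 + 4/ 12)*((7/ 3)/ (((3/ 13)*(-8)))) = -20111/ 264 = -76.18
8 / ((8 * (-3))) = -1 / 3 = -0.33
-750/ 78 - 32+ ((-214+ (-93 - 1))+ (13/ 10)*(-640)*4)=-47809/ 13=-3677.62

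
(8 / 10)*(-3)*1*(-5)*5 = 60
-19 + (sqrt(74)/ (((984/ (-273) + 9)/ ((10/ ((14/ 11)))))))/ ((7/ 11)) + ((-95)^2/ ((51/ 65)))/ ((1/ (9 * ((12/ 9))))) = 7865 * sqrt(74)/ 3437 + 2346177/ 17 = 138030.10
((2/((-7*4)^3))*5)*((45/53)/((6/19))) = -1425/1163456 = -0.00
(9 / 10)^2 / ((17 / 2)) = 81 / 850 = 0.10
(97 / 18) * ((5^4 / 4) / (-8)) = -60625 / 576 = -105.25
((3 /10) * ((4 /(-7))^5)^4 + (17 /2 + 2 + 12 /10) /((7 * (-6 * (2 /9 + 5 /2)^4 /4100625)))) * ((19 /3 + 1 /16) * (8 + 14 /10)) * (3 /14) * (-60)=89809158698969732742346983 /5585458640832840070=16079101.91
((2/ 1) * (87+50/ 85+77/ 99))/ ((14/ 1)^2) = 6760/ 7497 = 0.90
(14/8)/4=7/16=0.44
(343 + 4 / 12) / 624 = 515 / 936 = 0.55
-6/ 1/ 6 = -1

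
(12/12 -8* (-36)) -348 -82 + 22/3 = -401/3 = -133.67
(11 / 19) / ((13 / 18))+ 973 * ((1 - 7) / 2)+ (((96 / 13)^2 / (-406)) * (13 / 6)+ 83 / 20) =-2922557837 / 1002820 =-2914.34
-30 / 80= -3 / 8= -0.38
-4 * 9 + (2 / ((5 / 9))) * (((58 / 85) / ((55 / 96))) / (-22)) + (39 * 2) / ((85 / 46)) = 6.02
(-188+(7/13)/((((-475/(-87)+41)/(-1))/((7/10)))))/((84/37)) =-3655257491/44138640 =-82.81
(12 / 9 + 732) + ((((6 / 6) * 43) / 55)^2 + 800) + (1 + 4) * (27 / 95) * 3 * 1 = 265225468 / 172425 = 1538.21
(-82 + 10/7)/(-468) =47/273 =0.17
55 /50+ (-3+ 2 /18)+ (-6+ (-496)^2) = 22140739 /90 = 246008.21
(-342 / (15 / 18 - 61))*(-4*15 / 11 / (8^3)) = -405 / 6688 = -0.06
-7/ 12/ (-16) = 7/ 192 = 0.04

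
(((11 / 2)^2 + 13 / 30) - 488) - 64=-31279 / 60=-521.32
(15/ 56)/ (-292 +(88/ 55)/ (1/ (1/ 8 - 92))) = -15/ 24584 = -0.00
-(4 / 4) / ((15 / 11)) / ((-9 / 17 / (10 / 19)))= 374 / 513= 0.73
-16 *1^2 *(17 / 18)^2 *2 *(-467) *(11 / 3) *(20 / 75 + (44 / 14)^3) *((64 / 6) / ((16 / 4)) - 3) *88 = -168365863111424 / 3750705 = -44889124.34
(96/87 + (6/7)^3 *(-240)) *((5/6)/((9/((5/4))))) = -4663700/268569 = -17.36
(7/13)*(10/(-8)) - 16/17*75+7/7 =-62111/884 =-70.26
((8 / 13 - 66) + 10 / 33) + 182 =50158 / 429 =116.92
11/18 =0.61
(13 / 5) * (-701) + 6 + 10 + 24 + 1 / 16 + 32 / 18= -1282147 / 720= -1780.76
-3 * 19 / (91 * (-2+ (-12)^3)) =57 / 157430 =0.00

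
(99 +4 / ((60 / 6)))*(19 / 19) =497 / 5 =99.40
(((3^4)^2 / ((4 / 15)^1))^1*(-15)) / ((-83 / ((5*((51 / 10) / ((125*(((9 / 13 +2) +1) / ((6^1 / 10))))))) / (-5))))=-39149487 / 1328000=-29.48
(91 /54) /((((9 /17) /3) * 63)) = 221 /1458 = 0.15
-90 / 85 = -18 / 17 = -1.06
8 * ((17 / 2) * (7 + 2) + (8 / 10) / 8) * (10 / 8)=766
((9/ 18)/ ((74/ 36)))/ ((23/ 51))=0.54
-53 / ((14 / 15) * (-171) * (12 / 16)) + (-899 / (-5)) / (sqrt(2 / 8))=2154856 / 5985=360.04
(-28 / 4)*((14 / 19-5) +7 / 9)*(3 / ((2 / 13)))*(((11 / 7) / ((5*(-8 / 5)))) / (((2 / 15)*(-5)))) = 21307 / 152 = 140.18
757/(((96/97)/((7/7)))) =73429/96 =764.89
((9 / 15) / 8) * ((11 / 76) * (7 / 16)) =231 / 48640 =0.00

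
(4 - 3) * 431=431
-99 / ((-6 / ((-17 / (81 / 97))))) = -18139 / 54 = -335.91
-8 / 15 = -0.53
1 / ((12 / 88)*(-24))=-11 / 36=-0.31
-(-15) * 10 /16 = 75 /8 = 9.38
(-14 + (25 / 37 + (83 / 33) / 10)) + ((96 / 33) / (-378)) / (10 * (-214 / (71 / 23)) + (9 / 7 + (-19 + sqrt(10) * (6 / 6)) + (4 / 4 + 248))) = -75720924781742941 / 5792253239718990 + 564592 * sqrt(10) / 15654738485727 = -13.07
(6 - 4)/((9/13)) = 26/9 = 2.89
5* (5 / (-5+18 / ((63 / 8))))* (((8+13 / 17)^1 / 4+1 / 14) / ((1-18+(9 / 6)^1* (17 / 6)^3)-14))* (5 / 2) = -2423250 / 145027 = -16.71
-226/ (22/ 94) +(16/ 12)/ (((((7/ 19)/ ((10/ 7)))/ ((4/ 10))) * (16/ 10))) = -1559344/ 1617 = -964.34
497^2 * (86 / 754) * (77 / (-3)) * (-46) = 37620952754 / 1131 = 33263441.87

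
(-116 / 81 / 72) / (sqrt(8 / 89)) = -29 * sqrt(178) / 5832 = -0.07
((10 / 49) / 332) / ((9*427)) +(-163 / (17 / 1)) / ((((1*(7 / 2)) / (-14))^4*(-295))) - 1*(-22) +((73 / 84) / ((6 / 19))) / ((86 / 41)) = 1705843729088059 / 53926710883920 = 31.63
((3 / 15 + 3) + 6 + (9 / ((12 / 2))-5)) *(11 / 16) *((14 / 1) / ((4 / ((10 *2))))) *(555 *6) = 913460.62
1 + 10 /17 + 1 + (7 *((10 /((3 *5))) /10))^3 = 2.69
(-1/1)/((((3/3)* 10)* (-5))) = 1/50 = 0.02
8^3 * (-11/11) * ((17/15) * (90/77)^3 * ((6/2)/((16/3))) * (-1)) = 237945600/456533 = 521.20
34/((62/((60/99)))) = 340/1023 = 0.33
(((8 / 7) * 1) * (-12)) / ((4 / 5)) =-120 / 7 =-17.14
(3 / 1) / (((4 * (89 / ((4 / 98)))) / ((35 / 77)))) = 15 / 95942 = 0.00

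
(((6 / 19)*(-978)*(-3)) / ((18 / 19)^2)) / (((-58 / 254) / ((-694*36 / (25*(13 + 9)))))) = 1637780316 / 7975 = 205364.30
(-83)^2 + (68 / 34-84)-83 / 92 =626161 / 92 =6806.10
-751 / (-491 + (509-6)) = -751 / 12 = -62.58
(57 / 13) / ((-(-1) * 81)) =19 / 351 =0.05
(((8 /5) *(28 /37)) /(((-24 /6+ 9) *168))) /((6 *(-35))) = -2 /291375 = -0.00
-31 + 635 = 604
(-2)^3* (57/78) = -76/13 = -5.85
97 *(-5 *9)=-4365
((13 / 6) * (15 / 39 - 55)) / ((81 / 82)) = -29110 / 243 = -119.79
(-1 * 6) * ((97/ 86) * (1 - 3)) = 582/ 43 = 13.53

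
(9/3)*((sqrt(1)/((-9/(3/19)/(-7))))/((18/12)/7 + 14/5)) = 490/4009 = 0.12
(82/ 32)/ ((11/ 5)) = 205/ 176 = 1.16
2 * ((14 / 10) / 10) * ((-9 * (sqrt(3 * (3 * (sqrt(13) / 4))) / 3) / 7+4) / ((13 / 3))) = 84 / 325 - 27 * 13^(1 / 4) / 650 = 0.18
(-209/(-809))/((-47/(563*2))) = -235334/38023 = -6.19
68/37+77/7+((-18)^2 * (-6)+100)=-67753/37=-1831.16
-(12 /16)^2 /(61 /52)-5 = -1337 /244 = -5.48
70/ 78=0.90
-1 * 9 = -9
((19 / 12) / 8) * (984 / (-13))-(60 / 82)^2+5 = -919239 / 87412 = -10.52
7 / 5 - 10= -43 / 5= -8.60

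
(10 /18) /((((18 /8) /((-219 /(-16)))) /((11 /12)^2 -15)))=-744235 /15552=-47.85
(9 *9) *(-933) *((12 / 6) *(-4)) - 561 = 604023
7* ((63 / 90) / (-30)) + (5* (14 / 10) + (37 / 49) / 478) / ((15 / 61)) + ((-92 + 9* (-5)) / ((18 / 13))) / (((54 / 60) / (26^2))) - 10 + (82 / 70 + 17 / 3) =-7047378855323 / 94859100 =-74293.12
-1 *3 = -3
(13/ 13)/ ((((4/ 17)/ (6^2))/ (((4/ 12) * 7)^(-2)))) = 1377/ 49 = 28.10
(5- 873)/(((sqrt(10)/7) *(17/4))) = -12152 *sqrt(10)/85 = -452.09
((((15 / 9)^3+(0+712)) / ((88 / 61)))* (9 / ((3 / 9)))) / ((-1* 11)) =-107299 / 88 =-1219.31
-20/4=-5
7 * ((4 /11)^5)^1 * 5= 35840 /161051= 0.22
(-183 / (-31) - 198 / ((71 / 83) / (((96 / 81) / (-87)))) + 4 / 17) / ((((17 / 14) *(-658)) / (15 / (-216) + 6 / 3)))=-12613061411 / 561809070936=-0.02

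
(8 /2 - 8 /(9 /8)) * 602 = -1872.89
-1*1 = -1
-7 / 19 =-0.37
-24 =-24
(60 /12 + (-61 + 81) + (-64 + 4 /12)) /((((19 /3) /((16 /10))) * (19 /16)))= -14848 /1805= -8.23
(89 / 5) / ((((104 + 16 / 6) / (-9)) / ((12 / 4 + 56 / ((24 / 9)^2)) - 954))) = 3626127 / 2560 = 1416.46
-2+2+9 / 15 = 3 / 5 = 0.60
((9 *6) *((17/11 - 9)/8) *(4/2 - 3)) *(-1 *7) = -352.23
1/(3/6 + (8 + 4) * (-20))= -2/479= -0.00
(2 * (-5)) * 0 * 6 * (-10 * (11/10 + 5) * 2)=0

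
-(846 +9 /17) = -846.53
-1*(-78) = 78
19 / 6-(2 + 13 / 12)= 1 / 12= 0.08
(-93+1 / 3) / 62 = -139 / 93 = -1.49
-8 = -8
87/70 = 1.24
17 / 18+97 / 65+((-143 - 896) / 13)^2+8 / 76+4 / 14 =12927586669 / 2022930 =6390.53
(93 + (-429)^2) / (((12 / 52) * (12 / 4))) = 797914 / 3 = 265971.33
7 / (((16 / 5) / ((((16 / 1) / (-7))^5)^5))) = -396140812571321687967719751680 / 191581231380566414401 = -2067743325.99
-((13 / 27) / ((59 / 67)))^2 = -758641 / 2537649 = -0.30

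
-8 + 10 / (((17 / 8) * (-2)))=-176 / 17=-10.35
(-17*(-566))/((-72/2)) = -4811/18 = -267.28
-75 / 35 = -2.14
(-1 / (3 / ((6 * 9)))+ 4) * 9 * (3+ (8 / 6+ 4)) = -1050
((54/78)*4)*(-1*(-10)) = 360/13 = 27.69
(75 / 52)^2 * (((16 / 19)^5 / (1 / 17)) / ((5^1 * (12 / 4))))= 417792000 / 418460731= 1.00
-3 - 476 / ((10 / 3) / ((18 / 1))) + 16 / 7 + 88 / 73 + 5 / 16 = -105045097 / 40880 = -2569.60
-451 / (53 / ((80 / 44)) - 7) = -9020 / 443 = -20.36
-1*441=-441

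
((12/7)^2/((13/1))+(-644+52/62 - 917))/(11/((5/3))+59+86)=-154020205/14968226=-10.29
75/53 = 1.42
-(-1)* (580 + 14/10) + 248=4147/5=829.40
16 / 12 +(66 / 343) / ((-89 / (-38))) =129632 / 91581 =1.42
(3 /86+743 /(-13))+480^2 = 257523341 /1118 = 230342.88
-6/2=-3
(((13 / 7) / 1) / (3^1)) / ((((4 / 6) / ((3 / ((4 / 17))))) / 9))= 5967 / 56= 106.55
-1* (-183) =183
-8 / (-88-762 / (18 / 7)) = 0.02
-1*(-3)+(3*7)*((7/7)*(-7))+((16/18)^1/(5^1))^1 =-6472/45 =-143.82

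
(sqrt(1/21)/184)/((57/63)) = sqrt(21)/3496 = 0.00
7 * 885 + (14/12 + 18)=37285/6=6214.17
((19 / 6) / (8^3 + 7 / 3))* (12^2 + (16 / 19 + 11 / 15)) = 41489 / 46290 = 0.90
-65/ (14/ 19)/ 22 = -1235/ 308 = -4.01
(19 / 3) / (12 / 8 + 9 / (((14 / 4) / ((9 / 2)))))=266 / 549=0.48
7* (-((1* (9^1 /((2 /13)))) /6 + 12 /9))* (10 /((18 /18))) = -4655 /6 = -775.83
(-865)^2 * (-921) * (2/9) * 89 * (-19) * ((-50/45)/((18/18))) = -7768625636500/27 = -287726875425.93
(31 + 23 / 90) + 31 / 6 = 1639 / 45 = 36.42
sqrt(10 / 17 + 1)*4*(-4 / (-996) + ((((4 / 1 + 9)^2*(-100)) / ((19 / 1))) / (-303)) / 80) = 77811*sqrt(51) / 2707709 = 0.21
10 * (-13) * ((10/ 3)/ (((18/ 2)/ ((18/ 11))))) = -2600/ 33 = -78.79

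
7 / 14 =1 / 2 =0.50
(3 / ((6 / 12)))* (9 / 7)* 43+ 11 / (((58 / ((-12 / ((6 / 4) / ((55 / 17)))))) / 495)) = -2098.10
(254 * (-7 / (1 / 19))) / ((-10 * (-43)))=-16891 / 215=-78.56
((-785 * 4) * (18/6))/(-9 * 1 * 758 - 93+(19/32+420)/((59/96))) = 46315/30634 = 1.51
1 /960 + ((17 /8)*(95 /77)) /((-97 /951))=-184296331 /7170240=-25.70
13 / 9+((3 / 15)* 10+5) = 76 / 9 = 8.44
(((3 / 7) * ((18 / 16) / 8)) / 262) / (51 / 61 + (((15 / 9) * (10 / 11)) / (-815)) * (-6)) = 2953071 / 10876412288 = 0.00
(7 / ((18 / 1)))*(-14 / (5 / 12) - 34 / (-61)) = -35273 / 2745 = -12.85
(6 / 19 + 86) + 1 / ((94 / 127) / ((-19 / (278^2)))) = 11914055593 / 138029224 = 86.32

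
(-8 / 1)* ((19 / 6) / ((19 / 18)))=-24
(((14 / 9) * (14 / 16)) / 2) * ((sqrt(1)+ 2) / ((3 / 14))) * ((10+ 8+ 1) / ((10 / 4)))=6517 / 90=72.41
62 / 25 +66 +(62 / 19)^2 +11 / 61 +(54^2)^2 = 4681188565727 / 550525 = 8503135.31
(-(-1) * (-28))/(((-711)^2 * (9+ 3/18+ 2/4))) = -28/4886703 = -0.00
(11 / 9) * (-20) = -220 / 9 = -24.44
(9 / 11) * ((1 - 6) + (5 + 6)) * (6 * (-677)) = -219348 / 11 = -19940.73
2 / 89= 0.02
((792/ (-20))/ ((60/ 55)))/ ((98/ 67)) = -24321/ 980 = -24.82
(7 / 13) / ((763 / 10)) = 10 / 1417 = 0.01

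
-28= -28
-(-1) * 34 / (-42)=-17 / 21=-0.81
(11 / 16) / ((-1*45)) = -11 / 720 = -0.02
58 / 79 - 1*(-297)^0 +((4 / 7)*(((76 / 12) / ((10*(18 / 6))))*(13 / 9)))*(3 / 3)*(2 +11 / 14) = 114754 / 522585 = 0.22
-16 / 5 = -3.20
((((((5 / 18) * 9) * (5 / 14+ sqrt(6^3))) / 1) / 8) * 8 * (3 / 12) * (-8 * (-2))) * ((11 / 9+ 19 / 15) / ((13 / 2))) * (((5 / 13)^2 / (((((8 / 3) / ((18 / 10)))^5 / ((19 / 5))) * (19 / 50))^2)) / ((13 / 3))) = 3.86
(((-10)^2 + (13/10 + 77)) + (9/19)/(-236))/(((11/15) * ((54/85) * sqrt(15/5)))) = 339782485 * sqrt(3)/2663496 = 220.96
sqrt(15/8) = sqrt(30)/4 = 1.37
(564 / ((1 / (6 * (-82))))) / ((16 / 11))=-190773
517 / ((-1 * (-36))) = 14.36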